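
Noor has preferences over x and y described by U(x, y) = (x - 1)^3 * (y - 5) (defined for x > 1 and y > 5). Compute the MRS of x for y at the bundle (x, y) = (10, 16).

MU_x = 3·(x−1)^2·(y−5), MU_y = (x−1)^3.
MRS = (3/1)·(y−5)/(x−1).
At (10, 16): MRS = 11/3.
That is, one extra unit of x is worth 11/3 units of y at the margin.

MRS = 11/3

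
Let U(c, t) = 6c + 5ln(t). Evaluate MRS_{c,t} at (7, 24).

MRS = 28.8

MU_c = 6, MU_t = 5/t.
MRS = 6 ÷ (5/t).
At (7, 24): MRS = 28.8.
So at (7, 24) the consumer would give up 28.8 units of t for one more unit of c.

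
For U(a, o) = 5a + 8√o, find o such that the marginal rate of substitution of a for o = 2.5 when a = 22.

MU_a = 5, MU_o = 8/(2√o).
MRS = 5 ÷ (8/(2√o)).
MRS depends only on o: 1.25·√o = 2.5 ⇒ √o = 2.5/1.25 = 2 ⇒ o = 4.

o = 4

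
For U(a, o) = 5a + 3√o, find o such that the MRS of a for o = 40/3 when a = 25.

o = 16

MU_a = 5, MU_o = 3/(2√o).
MRS = 5 ÷ (3/(2√o)).
MRS depends only on o: (10/3)·√o = 40/3 ⇒ √o = (40/3)/(10/3) = 4 ⇒ o = 16.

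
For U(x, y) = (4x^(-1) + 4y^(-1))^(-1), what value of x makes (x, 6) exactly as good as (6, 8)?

U depends on (x, y) only through S = 4x^(-1) + 4y^(-1), so equal utility means equal S. At (6, 8): S = 7/6.
With y = 6: 4·6^(-1) = 2/3, so 4x^(-1) = 7/6 − 2/3 = 0.5, i.e. x^(-1) = 0.125.
Hence x = 1/0.125 = 8.
Check: U(8, 6) = 0.8571.

x = 8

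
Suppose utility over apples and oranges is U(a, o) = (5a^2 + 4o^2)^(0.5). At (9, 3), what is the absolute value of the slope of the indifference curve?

For CES with ρ = 2, MRS = (5/4)·(o/a)^(-1).
At (9, 3): MRS = 3.75.
The indifference curve has slope −3.75 at this bundle.

MRS = 3.75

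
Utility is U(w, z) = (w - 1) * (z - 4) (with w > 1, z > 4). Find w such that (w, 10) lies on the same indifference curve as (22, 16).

U(22, 16) = 252.
Set U(w, 10) = 252 and solve.
With z = 10: (10 − 4) = 6, so (w − 1) = 252/6 = 42.
So w = 1 + 42 = 43.
Check: U(43, 10) = 252.

w = 43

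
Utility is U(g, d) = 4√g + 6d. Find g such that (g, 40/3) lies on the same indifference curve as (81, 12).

g = 49

U(81, 12) = 108.
Set U(g, 40/3) = 108 and solve.
With d = 40/3: 4√g = 108 − 6·40/3 = 28, so √g = 7 and g = 49.
Check: U(49, 40/3) = 108.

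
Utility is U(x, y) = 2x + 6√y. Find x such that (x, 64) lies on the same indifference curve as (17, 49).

x = 14

U(17, 49) = 76.
Set U(x, 64) = 76 and solve.
With y = 64: √64 = 8, so 2x = 76 − 6·8 = 28 and x = 14.
Check: U(14, 64) = 76.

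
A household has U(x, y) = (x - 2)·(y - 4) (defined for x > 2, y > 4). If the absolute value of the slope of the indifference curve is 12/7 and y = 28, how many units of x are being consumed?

MU_x = (y−4), MU_y = (x−2).
MRS = (y−4)/(x−2).
Substitute y = 28: MRS = 24/(x − 2). Setting this equal to 12/7 gives x − 2 = 24/(12/7) = 14, so x = 16.

x = 16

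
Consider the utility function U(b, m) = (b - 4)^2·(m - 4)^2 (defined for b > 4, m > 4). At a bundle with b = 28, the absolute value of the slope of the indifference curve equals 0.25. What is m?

MU_b = 2·(b−4)·(m−4)^2, MU_m = 2·(b−4)^2·(m−4).
MRS = (m−4)/(b−4).
Substitute b = 28: MRS = (m − 4)/24. Setting this equal to 0.25 gives m − 4 = 0.25·24 = 6, so m = 10.

m = 10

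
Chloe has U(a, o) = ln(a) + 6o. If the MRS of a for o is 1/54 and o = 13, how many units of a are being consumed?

MU_a = 1/a, MU_o = 6.
MRS = 1/a ÷ 6.
MRS depends only on a: (1/6)/a = 1/54 ⇒ a = (1/6)/(1/54) = 9.

a = 9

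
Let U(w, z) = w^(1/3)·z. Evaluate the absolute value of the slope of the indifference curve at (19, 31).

MU_w = 1/3·w^(-2/3)·z and MU_z = w^(1/3).
MRS = MU_w/MU_z = (1/3)·z/w.
At (19, 31): MRS = 31/57.
The indifference curve has slope −31/57 at this bundle.

MRS = 31/57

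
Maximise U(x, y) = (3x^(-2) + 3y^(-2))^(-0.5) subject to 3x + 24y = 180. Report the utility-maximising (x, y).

For CES with ρ = -2, MRS = (y/x)^3.
Tangency: set MRS = p_x/p_y = 3/24 = 0.125.
So (y/x)^3 = 0.125; taking the cube root, y/x = 0.5, i.e. y = 0.5·x.
Substitute into the budget 3·x + 24·y = 180: 15·x = 180, so x* = 12 and y* = 0.5·12 = 6.

x* = 12, y* = 6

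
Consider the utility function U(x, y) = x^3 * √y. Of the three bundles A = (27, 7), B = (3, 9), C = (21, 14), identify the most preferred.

Bundle A

Evaluate utility at each bundle:
U(A) = 52076.323.
U(B) = 81.000.
U(C) = 34651.489.
Highest utility is A, so A ≻ C ≻ B.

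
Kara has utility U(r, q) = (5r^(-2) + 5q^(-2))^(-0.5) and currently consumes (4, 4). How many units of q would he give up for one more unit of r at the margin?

For CES with ρ = -2, MRS = (q/r)^3.
At (4, 4): MRS = 1.
The indifference curve has slope −1 at this bundle.

MRS = 1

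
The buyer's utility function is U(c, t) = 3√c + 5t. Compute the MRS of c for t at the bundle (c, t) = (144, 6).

MU_c = 3/(2√c), MU_t = 5.
MRS = 3/(2√c) ÷ 5.
At (144, 6): MRS = 1/40.
That is, one extra unit of c is worth 1/40 units of t at the margin.

MRS = 1/40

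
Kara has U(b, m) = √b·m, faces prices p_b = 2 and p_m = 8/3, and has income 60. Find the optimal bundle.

MU_b = 0.5·b^(-0.5)·m and MU_m = √b.
MRS = MU_b/MU_m = (0.5)·m/b.
Tangency: set MRS = p_b/p_m = 2/(8/3) = 0.75.
So (0.5)·m/b = 0.75, i.e. m = 1.5·b.
Substitute into the budget 2·b + (8/3)·m = 60: 6·b = 60, so b* = 10.
Then m* = 1.5·10 = 15.

b* = 10, m* = 15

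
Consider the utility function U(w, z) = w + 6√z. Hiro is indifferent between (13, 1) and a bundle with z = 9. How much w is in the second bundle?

U(13, 1) = 19.
Set U(w, 9) = 19 and solve.
With z = 9: √9 = 3, so w = 19 − 6·3 = 1.
Check: U(1, 9) = 19.

w = 1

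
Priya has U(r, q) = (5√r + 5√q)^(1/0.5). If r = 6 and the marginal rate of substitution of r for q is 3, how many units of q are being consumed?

q = 54

For CES with ρ = 0.5, MRS = √(q/r).
Setting √(q/6) = 3 gives q/6 = 9 and q = 54.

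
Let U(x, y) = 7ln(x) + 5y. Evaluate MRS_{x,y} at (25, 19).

MRS = 7/125

MU_x = 7/x, MU_y = 5.
MRS = 7/x ÷ 5.
At (25, 19): MRS = 7/125.
So at (25, 19) the consumer would give up 7/125 units of y for one more unit of x.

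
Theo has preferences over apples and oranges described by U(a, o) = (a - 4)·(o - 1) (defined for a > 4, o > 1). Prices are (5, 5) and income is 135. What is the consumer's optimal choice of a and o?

a* = 15, o* = 12

MU_a = (o−1), MU_o = (a−4).
MRS = (o−1)/(a−4).
Tangency: set MRS = p_a/p_o = 5/5 = 1.
So (o − 1)/(a − 4) = 1, i.e. (o − 1) = (a − 4).
Rewrite the budget in excess-of-subsistence terms: 5·(a − 4) + 5·(o − 1) = 135 − 5·4 − 5·1 = 110.
Substituting, 10·(a − 4) = 110, so a − 4 = 11 and a* = 15.
Then o − 1 = 11, so o* = 12.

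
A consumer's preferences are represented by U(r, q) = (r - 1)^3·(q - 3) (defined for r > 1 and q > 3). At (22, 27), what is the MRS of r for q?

MRS = 24/7

MU_r = 3·(r−1)^2·(q−3), MU_q = (r−1)^3.
MRS = (3/1)·(q−3)/(r−1).
At (22, 27): MRS = 24/7.
So at (22, 27) the consumer would give up 24/7 units of q for one more unit of r.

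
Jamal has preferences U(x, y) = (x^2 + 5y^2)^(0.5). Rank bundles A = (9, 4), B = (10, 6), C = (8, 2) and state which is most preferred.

Evaluate utility at each bundle:
U(A) = 12.689.
U(B) = 16.733.
U(C) = 9.165.
Highest utility is B, so B ≻ A ≻ C.

Bundle B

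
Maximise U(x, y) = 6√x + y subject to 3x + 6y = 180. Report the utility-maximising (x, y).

MU_x = 6/(2√x), MU_y = 1.
MRS = 6/(2√x) ÷ 1.
Tangency: set MRS = p_x/p_y = 3/6 = 0.5.
MRS depends only on x: 3/√x = 0.5 ⇒ √x = 3/0.5 = 6 ⇒ x* = 36.
From the budget, 6·y = 180 − 3·36 = 72, so y* = 12.

x* = 36, y* = 12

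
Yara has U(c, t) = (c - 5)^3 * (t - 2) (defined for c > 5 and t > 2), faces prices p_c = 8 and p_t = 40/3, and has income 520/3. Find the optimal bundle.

MU_c = 3·(c−5)^2·(t−2), MU_t = (c−5)^3.
MRS = (3/1)·(t−2)/(c−5).
Tangency: set MRS = p_c/p_t = 8/(40/3) = 0.6.
So (3/1)·(t − 2)/(c − 5) = 0.6, i.e. (t − 2) = 0.2·(c − 5).
Rewrite the budget in excess-of-subsistence terms: 8·(c − 5) + (40/3)·(t − 2) = 520/3 − 8·5 − (40/3)·2 = 320/3.
Substituting, (32/3)·(c − 5) = 320/3, so c − 5 = 10 and c* = 15.
Then t − 2 = 0.2·10 = 2, so t* = 4.

c* = 15, t* = 4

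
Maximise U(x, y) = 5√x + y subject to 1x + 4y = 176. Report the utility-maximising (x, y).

x* = 100, y* = 19

MU_x = 5/(2√x), MU_y = 1.
MRS = 5/(2√x) ÷ 1.
Tangency: set MRS = p_x/p_y = 1/4 = 0.25.
MRS depends only on x: 2.5/√x = 0.25 ⇒ √x = 2.5/0.25 = 10 ⇒ x* = 100.
From the budget, 4·y = 176 − 1·100 = 76, so y* = 19.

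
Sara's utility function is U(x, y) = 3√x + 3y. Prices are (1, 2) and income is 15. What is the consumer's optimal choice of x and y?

x* = 1, y* = 7

MU_x = 3/(2√x), MU_y = 3.
MRS = 3/(2√x) ÷ 3.
Tangency: set MRS = p_x/p_y = 1/2 = 0.5.
MRS depends only on x: 0.5/√x = 0.5 ⇒ √x = 0.5/0.5 = 1 ⇒ x* = 1.
From the budget, 2·y = 15 − 1·1 = 14, so y* = 7.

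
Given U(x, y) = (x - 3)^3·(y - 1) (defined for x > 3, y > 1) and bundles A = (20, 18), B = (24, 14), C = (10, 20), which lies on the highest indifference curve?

Bundle B

Evaluate utility at each bundle:
U(A) = 83521.
U(B) = 120393.
U(C) = 6517.
Highest utility is B, so B ≻ A ≻ C.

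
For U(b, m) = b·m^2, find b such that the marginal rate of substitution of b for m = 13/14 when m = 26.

b = 14

MU_b = m^2 and MU_m = 2·b·m.
MRS = MU_b/MU_m = (1/2)·m/b.
Substitute m = 26: MRS = 13/b. Setting 13/b = 13/14 gives b = 13/(13/14) = 14.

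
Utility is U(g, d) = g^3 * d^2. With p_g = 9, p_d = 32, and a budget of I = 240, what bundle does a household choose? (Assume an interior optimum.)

MU_g = 3·g^2·d^2 and MU_d = 2·g^3·d.
MRS = MU_g/MU_d = (3/2)·d/g.
Tangency: set MRS = p_g/p_d = 9/32.
So (3/2)·d/g = 9/32, i.e. d = (3/16)·g.
Substitute into the budget 9·g + 32·d = 240: 15·g = 240, so g* = 16.
Then d* = (3/16)·16 = 3.

g* = 16, d* = 3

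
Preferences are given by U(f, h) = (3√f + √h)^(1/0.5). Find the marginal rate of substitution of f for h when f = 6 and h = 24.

For CES with ρ = 0.5, MRS = (3/1)·√(h/f).
At (6, 24): MRS = 6.
That is, one extra unit of f is worth 6 units of h at the margin.

MRS = 6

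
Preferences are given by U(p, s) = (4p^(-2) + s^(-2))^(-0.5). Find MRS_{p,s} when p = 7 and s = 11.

MRS = 5324/343

For CES with ρ = -2, MRS = (4/1)·(s/p)^3.
At (7, 11): MRS = 5324/343.
So at (7, 11) the consumer would give up 5324/343 units of s for one more unit of p.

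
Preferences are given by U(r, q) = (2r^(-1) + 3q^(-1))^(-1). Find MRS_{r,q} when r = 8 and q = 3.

For CES with ρ = -1, MRS = (2/3)·(q/r)^2.
At (8, 3): MRS = 3/32.
That is, one extra unit of r is worth 3/32 units of q at the margin.

MRS = 3/32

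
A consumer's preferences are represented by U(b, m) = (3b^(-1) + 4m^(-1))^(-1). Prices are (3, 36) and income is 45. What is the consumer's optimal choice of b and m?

For CES with ρ = -1, MRS = (3/4)·(m/b)^2.
Tangency: set MRS = p_b/p_m = 3/36 = 1/12.
So (m/b)^2 = 1/9; taking the square root, m/b = 1/3, i.e. m = (1/3)·b.
Substitute into the budget 3·b + 36·m = 45: 15·b = 45, so b* = 3 and m* = (1/3)·3 = 1.

b* = 3, m* = 1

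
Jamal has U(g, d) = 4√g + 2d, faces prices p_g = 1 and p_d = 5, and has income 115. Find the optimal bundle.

g* = 25, d* = 18

MU_g = 4/(2√g), MU_d = 2.
MRS = 4/(2√g) ÷ 2.
Tangency: set MRS = p_g/p_d = 1/5 = 0.2.
MRS depends only on g: 1/√g = 0.2 ⇒ √g = 1/0.2 = 5 ⇒ g* = 25.
From the budget, 5·d = 115 − 1·25 = 90, so d* = 18.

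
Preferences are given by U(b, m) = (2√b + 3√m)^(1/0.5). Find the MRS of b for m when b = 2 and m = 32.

MRS = 8/3

For CES with ρ = 0.5, MRS = (2/3)·√(m/b).
At (2, 32): MRS = 8/3.
That is, one extra unit of b is worth 8/3 units of m at the margin.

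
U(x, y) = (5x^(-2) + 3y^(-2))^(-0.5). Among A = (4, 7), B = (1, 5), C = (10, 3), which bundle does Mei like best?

Evaluate utility at each bundle:
U(A) = 1.636.
U(B) = 0.442.
U(C) = 1.615.
Highest utility is A, so A ≻ C ≻ B.

Bundle A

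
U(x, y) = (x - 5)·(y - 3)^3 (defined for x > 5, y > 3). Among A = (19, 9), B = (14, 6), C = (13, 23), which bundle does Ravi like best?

Evaluate utility at each bundle:
U(A) = 3024.
U(B) = 243.
U(C) = 64000.
Highest utility is C, so C ≻ A ≻ B.

Bundle C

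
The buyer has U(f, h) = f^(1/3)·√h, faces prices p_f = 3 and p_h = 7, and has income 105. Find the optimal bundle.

f* = 14, h* = 9

MU_f = 1/3·f^(-2/3)·√h and MU_h = 0.5·f^(1/3)·h^(-0.5).
MRS = MU_f/MU_h = (2/3)·h/f.
Tangency: set MRS = p_f/p_h = 3/7.
So (2/3)·h/f = 3/7, i.e. h = (9/14)·f.
Substitute into the budget 3·f + 7·h = 105: 7.5·f = 105, so f* = 14.
Then h* = (9/14)·14 = 9.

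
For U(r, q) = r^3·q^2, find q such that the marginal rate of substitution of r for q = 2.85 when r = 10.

q = 19

MU_r = 3·r^2·q^2 and MU_q = 2·r^3·q.
MRS = MU_r/MU_q = (3/2)·q/r.
Substitute r = 10: MRS = q/(20/3). Setting q/(20/3) = 2.85 gives q = 2.85·(20/3) = 19.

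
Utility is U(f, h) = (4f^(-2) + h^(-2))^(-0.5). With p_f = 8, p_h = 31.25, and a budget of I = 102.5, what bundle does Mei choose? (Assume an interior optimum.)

For CES with ρ = -2, MRS = (4/1)·(h/f)^3.
Tangency: set MRS = p_f/p_h = 8/31.25 = 32/125.
So (h/f)^3 = 8/125; taking the cube root, h/f = 0.4, i.e. h = 0.4·f.
Substitute into the budget 8·f + 31.25·h = 102.5: 20.5·f = 102.5, so f* = 5 and h* = 0.4·5 = 2.

f* = 5, h* = 2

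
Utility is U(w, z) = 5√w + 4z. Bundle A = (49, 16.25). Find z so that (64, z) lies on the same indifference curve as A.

U(49, 16.25) = 100.
Set U(64, z) = 100 and solve.
With w = 64: √64 = 8, so 4z = 100 − 5·8 = 60 and z = 15.
Check: U(64, 15) = 100.

z = 15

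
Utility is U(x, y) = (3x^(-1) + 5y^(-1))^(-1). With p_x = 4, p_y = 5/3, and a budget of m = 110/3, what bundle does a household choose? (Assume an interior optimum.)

For CES with ρ = -1, MRS = (3/5)·(y/x)^2.
Tangency: set MRS = p_x/p_y = 4/(5/3) = 2.4.
So (y/x)^2 = 4; taking the square root, y/x = 2, i.e. y = 2·x.
Substitute into the budget 4·x + (5/3)·y = 110/3: (22/3)·x = 110/3, so x* = 5 and y* = 2·5 = 10.

x* = 5, y* = 10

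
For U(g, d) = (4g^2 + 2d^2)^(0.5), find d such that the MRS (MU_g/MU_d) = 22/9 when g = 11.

d = 9

For CES with ρ = 2, MRS = (4/2)·(d/g)^(-1).
Setting (4/2)·(d/11)^(-1) = 22/9 gives (d/11)^(-1) = 11/9, so d/11 = 9/11 and d = 9.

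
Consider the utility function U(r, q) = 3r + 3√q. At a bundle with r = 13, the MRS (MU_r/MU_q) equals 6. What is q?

q = 9

MU_r = 3, MU_q = 3/(2√q).
MRS = 3 ÷ (3/(2√q)).
MRS depends only on q: 2·√q = 6 ⇒ √q = 6/2 = 3 ⇒ q = 9.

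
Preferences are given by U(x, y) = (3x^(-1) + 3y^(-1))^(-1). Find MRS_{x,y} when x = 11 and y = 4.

For CES with ρ = -1, MRS = (y/x)^2.
At (11, 4): MRS = 16/121.
That is, one extra unit of x is worth 16/121 units of y at the margin.

MRS = 16/121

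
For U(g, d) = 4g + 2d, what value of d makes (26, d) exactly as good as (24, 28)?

U(24, 28) = 152.
Set U(26, d) = 152 and solve.
4·26 + 2d = 152 ⇒ 2d = 48 ⇒ d = 24.
Check: U(26, 24) = 152.

d = 24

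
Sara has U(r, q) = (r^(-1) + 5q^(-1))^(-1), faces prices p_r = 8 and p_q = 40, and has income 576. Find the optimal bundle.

For CES with ρ = -1, MRS = (1/5)·(q/r)^2.
Tangency: set MRS = p_r/p_q = 8/40 = 0.2.
So (q/r)^2 = 1; taking the square root, q/r = 1, i.e. q = r.
Substitute into the budget 8·r + 40·q = 576: 48·r = 576, so r* = 12 and q* = 12.

r* = 12, q* = 12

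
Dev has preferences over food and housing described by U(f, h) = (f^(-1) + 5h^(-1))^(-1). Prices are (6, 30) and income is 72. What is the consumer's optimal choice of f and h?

f* = 2, h* = 2

For CES with ρ = -1, MRS = (1/5)·(h/f)^2.
Tangency: set MRS = p_f/p_h = 6/30 = 0.2.
So (h/f)^2 = 1; taking the square root, h/f = 1, i.e. h = f.
Substitute into the budget 6·f + 30·h = 72: 36·f = 72, so f* = 2 and h* = 2.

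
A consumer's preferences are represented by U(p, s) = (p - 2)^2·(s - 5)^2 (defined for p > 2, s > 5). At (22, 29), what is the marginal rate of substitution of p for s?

MRS = 1.2

MU_p = 2·(p−2)·(s−5)^2, MU_s = 2·(p−2)^2·(s−5).
MRS = (s−5)/(p−2).
At (22, 29): MRS = 1.2.
That is, one extra unit of p is worth 1.2 units of s at the margin.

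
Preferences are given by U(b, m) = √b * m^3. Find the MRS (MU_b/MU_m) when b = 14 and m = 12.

MRS = 1/7

MU_b = 0.5·b^(-0.5)·m^3 and MU_m = 3·√b·m^2.
MRS = MU_b/MU_m = (1/6)·m/b.
At (14, 12): MRS = 1/7.
The indifference curve has slope −1/7 at this bundle.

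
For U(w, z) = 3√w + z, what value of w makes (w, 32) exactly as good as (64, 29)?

w = 49

U(64, 29) = 53.
Set U(w, 32) = 53 and solve.
With z = 32: 3√w = 53 − 32 = 21, so √w = 7 and w = 49.
Check: U(49, 32) = 53.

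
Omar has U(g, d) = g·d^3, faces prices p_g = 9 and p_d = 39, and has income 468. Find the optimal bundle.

MU_g = d^3 and MU_d = 3·g·d^2.
MRS = MU_g/MU_d = (1/3)·d/g.
Tangency: set MRS = p_g/p_d = 9/39 = 3/13.
So (1/3)·d/g = 3/13, i.e. d = (9/13)·g.
Substitute into the budget 9·g + 39·d = 468: 36·g = 468, so g* = 13.
Then d* = (9/13)·13 = 9.

g* = 13, d* = 9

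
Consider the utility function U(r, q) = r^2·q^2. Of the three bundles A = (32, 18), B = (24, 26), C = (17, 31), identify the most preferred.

Bundle B

Evaluate utility at each bundle:
U(A) = 331776.
U(B) = 389376.
U(C) = 277729.
Highest utility is B, so B ≻ A ≻ C.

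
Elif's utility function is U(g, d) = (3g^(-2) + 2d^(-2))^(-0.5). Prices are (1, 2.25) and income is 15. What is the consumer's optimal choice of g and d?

g* = 6, d* = 4

For CES with ρ = -2, MRS = (3/2)·(d/g)^3.
Tangency: set MRS = p_g/p_d = 1/2.25 = 4/9.
So (d/g)^3 = 8/27; taking the cube root, d/g = 2/3, i.e. d = (2/3)·g.
Substitute into the budget 1·g + 2.25·d = 15: 2.5·g = 15, so g* = 6 and d* = (2/3)·6 = 4.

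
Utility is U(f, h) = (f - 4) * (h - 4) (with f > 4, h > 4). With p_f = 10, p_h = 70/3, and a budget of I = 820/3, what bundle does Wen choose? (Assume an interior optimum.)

f* = 11, h* = 7

MU_f = (h−4), MU_h = (f−4).
MRS = (h−4)/(f−4).
Tangency: set MRS = p_f/p_h = 10/(70/3) = 3/7.
So (h − 4)/(f − 4) = 3/7, i.e. (h − 4) = (3/7)·(f − 4).
Rewrite the budget in excess-of-subsistence terms: 10·(f − 4) + (70/3)·(h − 4) = 820/3 − 10·4 − (70/3)·4 = 140.
Substituting, 20·(f − 4) = 140, so f − 4 = 7 and f* = 11.
Then h − 4 = (3/7)·7 = 3, so h* = 7.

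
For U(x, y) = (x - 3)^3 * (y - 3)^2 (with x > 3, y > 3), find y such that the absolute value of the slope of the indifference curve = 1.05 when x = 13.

y = 10

MU_x = 3·(x−3)^2·(y−3)^2, MU_y = 2·(x−3)^3·(y−3).
MRS = (3/2)·(y−3)/(x−3).
Substitute x = 13: MRS = (y − 3)/(20/3). Setting this equal to 1.05 gives y − 3 = 1.05·(20/3) = 7, so y = 10.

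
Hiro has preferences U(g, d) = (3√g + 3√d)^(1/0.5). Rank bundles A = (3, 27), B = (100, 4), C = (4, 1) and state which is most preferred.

Evaluate utility at each bundle:
U(A) = 432.000.
U(B) = 1296.000.
U(C) = 81.000.
Highest utility is B, so B ≻ A ≻ C.

Bundle B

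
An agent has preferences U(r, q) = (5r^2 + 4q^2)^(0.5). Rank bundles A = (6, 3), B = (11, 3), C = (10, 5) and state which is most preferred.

Evaluate utility at each bundle:
U(A) = 14.697.
U(B) = 25.318.
U(C) = 24.495.
Highest utility is B, so B ≻ C ≻ A.

Bundle B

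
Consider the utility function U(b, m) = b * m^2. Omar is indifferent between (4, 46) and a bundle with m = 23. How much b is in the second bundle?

U(4, 46) = 8464.
Set U(b, 23) = 8464 and solve.
With m = 23: 23^2 = 529, so b = 8464/529 = 16.
Check: U(16, 23) = 8464.

b = 16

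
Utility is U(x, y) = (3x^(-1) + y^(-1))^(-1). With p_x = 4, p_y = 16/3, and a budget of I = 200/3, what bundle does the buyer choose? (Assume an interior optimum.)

For CES with ρ = -1, MRS = (3/1)·(y/x)^2.
Tangency: set MRS = p_x/p_y = 4/(16/3) = 0.75.
So (y/x)^2 = 0.25; taking the square root, y/x = 0.5, i.e. y = 0.5·x.
Substitute into the budget 4·x + (16/3)·y = 200/3: (20/3)·x = 200/3, so x* = 10 and y* = 0.5·10 = 5.

x* = 10, y* = 5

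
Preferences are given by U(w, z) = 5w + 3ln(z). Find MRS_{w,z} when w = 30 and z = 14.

MU_w = 5, MU_z = 3/z.
MRS = 5 ÷ (3/z).
At (30, 14): MRS = 70/3.
That is, one extra unit of w is worth 70/3 units of z at the margin.

MRS = 70/3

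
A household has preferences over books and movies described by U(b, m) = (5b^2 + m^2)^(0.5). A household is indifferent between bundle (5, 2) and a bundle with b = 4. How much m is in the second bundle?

U depends on (b, m) only through S = 5b^2 + m^2, so equal utility means equal S. At (5, 2): S = 129.
With b = 4: 5·4^2 = 80, so m^2 = 129 − 80 = 49.
Hence m = √49 = 7.
Check: U(4, 7) = 11.3578.

m = 7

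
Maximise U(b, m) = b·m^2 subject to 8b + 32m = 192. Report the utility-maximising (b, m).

b* = 8, m* = 4

MU_b = m^2 and MU_m = 2·b·m.
MRS = MU_b/MU_m = (1/2)·m/b.
Tangency: set MRS = p_b/p_m = 8/32 = 0.25.
So (1/2)·m/b = 0.25, i.e. m = 0.5·b.
Substitute into the budget 8·b + 32·m = 192: 24·b = 192, so b* = 8.
Then m* = 0.5·8 = 4.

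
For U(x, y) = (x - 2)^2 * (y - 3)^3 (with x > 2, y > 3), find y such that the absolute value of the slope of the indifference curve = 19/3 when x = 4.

MU_x = 2·(x−2)·(y−3)^3, MU_y = 3·(x−2)^2·(y−3)^2.
MRS = (2/3)·(y−3)/(x−2).
Substitute x = 4: MRS = (y − 3)/3. Setting this equal to 19/3 gives y − 3 = (19/3)·3 = 19, so y = 22.

y = 22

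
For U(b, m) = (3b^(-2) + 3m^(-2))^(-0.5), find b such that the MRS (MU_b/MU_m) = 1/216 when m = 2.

For CES with ρ = -2, MRS = (m/b)^3.
Setting (2/b)^3 = 1/216 gives 2/b = 1/6 and b = 12.

b = 12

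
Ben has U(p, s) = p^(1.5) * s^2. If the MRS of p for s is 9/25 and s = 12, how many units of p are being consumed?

MU_p = 1.5·√p·s^2 and MU_s = 2·p^(1.5)·s.
MRS = MU_p/MU_s = (0.75)·s/p.
Substitute s = 12: MRS = 9/p. Setting 9/p = 9/25 gives p = 9/(9/25) = 25.

p = 25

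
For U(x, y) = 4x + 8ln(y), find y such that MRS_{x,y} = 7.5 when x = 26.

MU_x = 4, MU_y = 8/y.
MRS = 4 ÷ (8/y).
MRS depends only on y: 0.5·y = 7.5 ⇒ y = 7.5/0.5 = 15.

y = 15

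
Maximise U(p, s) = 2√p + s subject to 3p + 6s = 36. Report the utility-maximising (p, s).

p* = 4, s* = 4

MU_p = 2/(2√p), MU_s = 1.
MRS = 2/(2√p) ÷ 1.
Tangency: set MRS = p_p/p_s = 3/6 = 0.5.
MRS depends only on p: 1/√p = 0.5 ⇒ √p = 1/0.5 = 2 ⇒ p* = 4.
From the budget, 6·s = 36 − 3·4 = 24, so s* = 4.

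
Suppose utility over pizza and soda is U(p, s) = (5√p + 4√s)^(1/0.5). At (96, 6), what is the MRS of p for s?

For CES with ρ = 0.5, MRS = (5/4)·√(s/p).
At (96, 6): MRS = 5/16.
The indifference curve has slope −5/16 at this bundle.

MRS = 5/16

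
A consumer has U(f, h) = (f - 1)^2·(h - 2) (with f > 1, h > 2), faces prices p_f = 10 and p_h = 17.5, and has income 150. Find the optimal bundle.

MU_f = 2·(f−1)·(h−2), MU_h = (f−1)^2.
MRS = (2/1)·(h−2)/(f−1).
Tangency: set MRS = p_f/p_h = 10/17.5 = 4/7.
So (2/1)·(h − 2)/(f − 1) = 4/7, i.e. (h − 2) = (2/7)·(f − 1).
Rewrite the budget in excess-of-subsistence terms: 10·(f − 1) + 17.5·(h − 2) = 150 − 10·1 − 17.5·2 = 105.
Substituting, 15·(f − 1) = 105, so f − 1 = 7 and f* = 8.
Then h − 2 = (2/7)·7 = 2, so h* = 4.

f* = 8, h* = 4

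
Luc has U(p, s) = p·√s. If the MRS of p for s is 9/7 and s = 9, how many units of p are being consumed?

MU_p = √s and MU_s = 0.5·p·s^(-0.5).
MRS = MU_p/MU_s = (2)·s/p.
Substitute s = 9: MRS = 18/p. Setting 18/p = 9/7 gives p = 18/(9/7) = 14.

p = 14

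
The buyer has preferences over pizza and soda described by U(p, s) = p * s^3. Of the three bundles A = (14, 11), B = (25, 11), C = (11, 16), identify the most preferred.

Evaluate utility at each bundle:
U(A) = 18634.
U(B) = 33275.
U(C) = 45056.
Highest utility is C, so C ≻ B ≻ A.

Bundle C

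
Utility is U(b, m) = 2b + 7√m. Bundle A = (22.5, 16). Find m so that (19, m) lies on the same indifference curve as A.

U(22.5, 16) = 73.
Set U(19, m) = 73 and solve.
With b = 19: 7√m = 73 − 2·19 = 35, so √m = 5 and m = 25.
Check: U(19, 25) = 73.

m = 25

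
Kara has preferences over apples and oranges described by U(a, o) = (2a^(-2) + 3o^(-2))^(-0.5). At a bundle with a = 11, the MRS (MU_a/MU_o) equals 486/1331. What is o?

o = 9

For CES with ρ = -2, MRS = (2/3)·(o/a)^3.
Setting (2/3)·(o/11)^3 = 486/1331 gives (o/11)^3 = 729/1331, so o/11 = 9/11 and o = 9.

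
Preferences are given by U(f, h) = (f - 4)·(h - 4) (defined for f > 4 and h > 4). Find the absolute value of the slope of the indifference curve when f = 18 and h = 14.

MU_f = (h−4), MU_h = (f−4).
MRS = (h−4)/(f−4).
At (18, 14): MRS = 5/7.
The indifference curve has slope −5/7 at this bundle.

MRS = 5/7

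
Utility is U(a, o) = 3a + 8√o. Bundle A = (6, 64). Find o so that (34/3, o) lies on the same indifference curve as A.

U(6, 64) = 82.
Set U(34/3, o) = 82 and solve.
With a = 34/3: 8√o = 82 − 3·34/3 = 48, so √o = 6 and o = 36.
Check: U(34/3, 36) = 82.

o = 36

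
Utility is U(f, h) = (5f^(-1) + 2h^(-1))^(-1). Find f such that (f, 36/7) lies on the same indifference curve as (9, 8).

f = 12

U depends on (f, h) only through S = 5f^(-1) + 2h^(-1), so equal utility means equal S. At (9, 8): S = 29/36.
With h = 36/7: 2·(36/7)^(-1) = 7/18, so 5f^(-1) = 29/36 − 7/18 = 5/12, i.e. f^(-1) = 1/12.
Hence f = 1/(1/12) = 12.
Check: U(12, 36/7) = 1.2414.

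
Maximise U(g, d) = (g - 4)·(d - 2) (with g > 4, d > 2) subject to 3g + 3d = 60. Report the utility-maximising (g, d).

MU_g = (d−2), MU_d = (g−4).
MRS = (d−2)/(g−4).
Tangency: set MRS = p_g/p_d = 3/3 = 1.
So (d − 2)/(g − 4) = 1, i.e. (d − 2) = (g − 4).
Rewrite the budget in excess-of-subsistence terms: 3·(g − 4) + 3·(d − 2) = 60 − 3·4 − 3·2 = 42.
Substituting, 6·(g − 4) = 42, so g − 4 = 7 and g* = 11.
Then d − 2 = 7, so d* = 9.

g* = 11, d* = 9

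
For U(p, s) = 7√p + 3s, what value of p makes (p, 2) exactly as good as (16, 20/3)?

U(16, 20/3) = 48.
Set U(p, 2) = 48 and solve.
With s = 2: 7√p = 48 − 3·2 = 42, so √p = 6 and p = 36.
Check: U(36, 2) = 48.

p = 36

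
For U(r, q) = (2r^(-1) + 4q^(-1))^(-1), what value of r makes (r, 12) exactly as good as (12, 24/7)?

U depends on (r, q) only through S = 2r^(-1) + 4q^(-1), so equal utility means equal S. At (12, 24/7): S = 4/3.
With q = 12: 4·12^(-1) = 1/3, so 2r^(-1) = 4/3 − 1/3 = 1, i.e. r^(-1) = 0.5.
Hence r = 1/0.5 = 2.
Check: U(2, 12) = 0.75.

r = 2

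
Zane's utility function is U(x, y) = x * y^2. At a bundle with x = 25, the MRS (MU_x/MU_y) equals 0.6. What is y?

MU_x = y^2 and MU_y = 2·x·y.
MRS = MU_x/MU_y = (1/2)·y/x.
Substitute x = 25: MRS = y/50. Setting y/50 = 0.6 gives y = 0.6·50 = 30.

y = 30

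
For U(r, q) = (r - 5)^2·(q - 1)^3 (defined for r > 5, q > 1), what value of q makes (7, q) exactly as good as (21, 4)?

q = 13

U(21, 4) = 6912.
Set U(7, q) = 6912 and solve.
With r = 7: (7 − 5)^2 = 4, so (q − 1)^3 = 6912/4 = 1728.
Taking the cube root (with q > 1): q − 1 = 12, so q = 13.
Check: U(7, 13) = 6912.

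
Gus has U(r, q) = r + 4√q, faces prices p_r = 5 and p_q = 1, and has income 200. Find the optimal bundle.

MU_r = 1, MU_q = 4/(2√q).
MRS = 1 ÷ (4/(2√q)).
Tangency: set MRS = p_r/p_q = 5/1 = 5.
MRS depends only on q: 0.5·√q = 5 ⇒ √q = 5/0.5 = 10 ⇒ q* = 100.
From the budget, 5·r = 200 − 1·100 = 100, so r* = 20.

r* = 20, q* = 100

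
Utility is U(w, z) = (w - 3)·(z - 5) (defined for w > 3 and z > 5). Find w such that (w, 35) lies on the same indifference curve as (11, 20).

U(11, 20) = 120.
Set U(w, 35) = 120 and solve.
With z = 35: (35 − 5) = 30, so (w − 3) = 120/30 = 4.
So w = 3 + 4 = 7.
Check: U(7, 35) = 120.

w = 7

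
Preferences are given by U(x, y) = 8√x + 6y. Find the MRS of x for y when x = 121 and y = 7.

MU_x = 8/(2√x), MU_y = 6.
MRS = 8/(2√x) ÷ 6.
At (121, 7): MRS = 2/33.
The indifference curve has slope −2/33 at this bundle.

MRS = 2/33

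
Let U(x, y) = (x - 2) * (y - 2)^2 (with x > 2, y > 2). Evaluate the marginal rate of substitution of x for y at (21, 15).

MRS = 13/38

MU_x = (y−2)^2, MU_y = 2·(x−2)·(y−2).
MRS = (1/2)·(y−2)/(x−2).
At (21, 15): MRS = 13/38.
The indifference curve has slope −13/38 at this bundle.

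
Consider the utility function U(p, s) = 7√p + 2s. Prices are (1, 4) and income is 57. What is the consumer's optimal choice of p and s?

MU_p = 7/(2√p), MU_s = 2.
MRS = 7/(2√p) ÷ 2.
Tangency: set MRS = p_p/p_s = 1/4 = 0.25.
MRS depends only on p: 1.75/√p = 0.25 ⇒ √p = 1.75/0.25 = 7 ⇒ p* = 49.
From the budget, 4·s = 57 − 1·49 = 8, so s* = 2.

p* = 49, s* = 2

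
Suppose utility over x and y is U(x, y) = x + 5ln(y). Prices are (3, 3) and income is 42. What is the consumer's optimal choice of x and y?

x* = 9, y* = 5

MU_x = 1, MU_y = 5/y.
MRS = 1 ÷ (5/y).
Tangency: set MRS = p_x/p_y = 3/3 = 1.
MRS depends only on y: 0.2·y = 1 ⇒ y* = 1/0.2 = 5.
From the budget, 3·x = 42 − 3·5 = 27, so x* = 9.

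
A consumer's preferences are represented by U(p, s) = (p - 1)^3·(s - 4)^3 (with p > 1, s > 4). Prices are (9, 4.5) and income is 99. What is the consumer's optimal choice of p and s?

MU_p = 3·(p−1)^2·(s−4)^3, MU_s = 3·(p−1)^3·(s−4)^2.
MRS = (s−4)/(p−1).
Tangency: set MRS = p_p/p_s = 9/4.5 = 2.
So (s − 4)/(p − 1) = 2, i.e. (s − 4) = 2·(p − 1).
Rewrite the budget in excess-of-subsistence terms: 9·(p − 1) + 4.5·(s − 4) = 99 − 9·1 − 4.5·4 = 72.
Substituting, 18·(p − 1) = 72, so p − 1 = 4 and p* = 5.
Then s − 4 = 2·4 = 8, so s* = 12.

p* = 5, s* = 12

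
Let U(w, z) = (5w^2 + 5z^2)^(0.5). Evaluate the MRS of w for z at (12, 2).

For CES with ρ = 2, MRS = (z/w)^(-1).
At (12, 2): MRS = 6.
That is, one extra unit of w is worth 6 units of z at the margin.

MRS = 6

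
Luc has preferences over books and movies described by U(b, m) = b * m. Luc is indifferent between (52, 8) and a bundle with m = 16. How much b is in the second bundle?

b = 26

U(52, 8) = 416.
Set U(b, 16) = 416 and solve.
With m = 16: b = 416/16 = 26.
Check: U(26, 16) = 416.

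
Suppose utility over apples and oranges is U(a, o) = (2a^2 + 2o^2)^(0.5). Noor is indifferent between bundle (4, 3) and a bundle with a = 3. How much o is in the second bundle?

U depends on (a, o) only through S = 2a^2 + 2o^2, so equal utility means equal S. At (4, 3): S = 50.
With a = 3: 2·3^2 = 18, so 2o^2 = 50 − 18 = 32, i.e. o^2 = 16.
Hence o = √16 = 4.
Check: U(3, 4) = 7.0711.

o = 4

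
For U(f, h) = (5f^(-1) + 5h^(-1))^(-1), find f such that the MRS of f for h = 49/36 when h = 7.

f = 6

For CES with ρ = -1, MRS = (h/f)^2.
Setting (7/f)^2 = 49/36 gives 7/f = 7/6 and f = 6.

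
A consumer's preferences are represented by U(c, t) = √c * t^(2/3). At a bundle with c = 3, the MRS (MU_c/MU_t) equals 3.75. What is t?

t = 15

MU_c = 0.5·c^(-0.5)·t^(2/3) and MU_t = 2/3·√c·t^(-1/3).
MRS = MU_c/MU_t = (0.75)·t/c.
Substitute c = 3: MRS = t/4. Setting t/4 = 3.75 gives t = 3.75·4 = 15.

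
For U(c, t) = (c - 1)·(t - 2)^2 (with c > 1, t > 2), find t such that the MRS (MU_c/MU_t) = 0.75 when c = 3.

MU_c = (t−2)^2, MU_t = 2·(c−1)·(t−2).
MRS = (1/2)·(t−2)/(c−1).
Substitute c = 3: MRS = (t − 2)/4. Setting this equal to 0.75 gives t − 2 = 0.75·4 = 3, so t = 5.

t = 5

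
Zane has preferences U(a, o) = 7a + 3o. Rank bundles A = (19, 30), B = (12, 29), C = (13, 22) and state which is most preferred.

Evaluate utility at each bundle:
U(A) = 223.
U(B) = 171.
U(C) = 157.
Highest utility is A, so A ≻ B ≻ C.

Bundle A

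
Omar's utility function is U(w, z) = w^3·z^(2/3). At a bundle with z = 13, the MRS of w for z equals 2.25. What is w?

w = 26

MU_w = 3·w^2·z^(2/3) and MU_z = 2/3·w^3·z^(-1/3).
MRS = MU_w/MU_z = (4.5)·z/w.
Substitute z = 13: MRS = 58.5/w. Setting 58.5/w = 2.25 gives w = 58.5/2.25 = 26.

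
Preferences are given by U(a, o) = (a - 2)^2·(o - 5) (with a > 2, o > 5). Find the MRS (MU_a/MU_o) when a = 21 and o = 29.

MRS = 48/19

MU_a = 2·(a−2)·(o−5), MU_o = (a−2)^2.
MRS = (2/1)·(o−5)/(a−2).
At (21, 29): MRS = 48/19.
That is, one extra unit of a is worth 48/19 units of o at the margin.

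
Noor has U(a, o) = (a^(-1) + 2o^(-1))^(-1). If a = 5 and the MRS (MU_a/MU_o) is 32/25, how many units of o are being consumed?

For CES with ρ = -1, MRS = (1/2)·(o/a)^2.
Setting (1/2)·(o/5)^2 = 32/25 gives (o/5)^2 = 64/25, so o/5 = 1.6 and o = 8.

o = 8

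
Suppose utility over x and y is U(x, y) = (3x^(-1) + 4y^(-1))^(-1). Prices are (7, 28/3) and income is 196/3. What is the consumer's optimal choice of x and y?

For CES with ρ = -1, MRS = (3/4)·(y/x)^2.
Tangency: set MRS = p_x/p_y = 7/(28/3) = 0.75.
So (y/x)^2 = 1; taking the square root, y/x = 1, i.e. y = x.
Substitute into the budget 7·x + (28/3)·y = 196/3: (49/3)·x = 196/3, so x* = 4 and y* = 4.

x* = 4, y* = 4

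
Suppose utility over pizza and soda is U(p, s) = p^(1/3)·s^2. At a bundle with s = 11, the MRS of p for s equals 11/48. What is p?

p = 8

MU_p = 1/3·p^(-2/3)·s^2 and MU_s = 2·p^(1/3)·s.
MRS = MU_p/MU_s = (1/6)·s/p.
Substitute s = 11: MRS = (11/6)/p. Setting (11/6)/p = 11/48 gives p = (11/6)/(11/48) = 8.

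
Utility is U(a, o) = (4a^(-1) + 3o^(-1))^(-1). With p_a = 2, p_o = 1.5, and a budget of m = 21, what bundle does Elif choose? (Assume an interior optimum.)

a* = 6, o* = 6

For CES with ρ = -1, MRS = (4/3)·(o/a)^2.
Tangency: set MRS = p_a/p_o = 2/1.5 = 4/3.
So (o/a)^2 = 1; taking the square root, o/a = 1, i.e. o = a.
Substitute into the budget 2·a + 1.5·o = 21: 3.5·a = 21, so a* = 6 and o* = 6.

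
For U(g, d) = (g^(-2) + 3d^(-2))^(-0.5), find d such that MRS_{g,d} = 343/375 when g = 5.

d = 7

For CES with ρ = -2, MRS = (1/3)·(d/g)^3.
Setting (1/3)·(d/5)^3 = 343/375 gives (d/5)^3 = 343/125, so d/5 = 1.4 and d = 7.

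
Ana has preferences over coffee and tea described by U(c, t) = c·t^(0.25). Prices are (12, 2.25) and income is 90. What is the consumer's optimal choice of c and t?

c* = 6, t* = 8

MU_c = t^(0.25) and MU_t = 0.25·c·t^(-0.75).
MRS = MU_c/MU_t = (4)·t/c.
Tangency: set MRS = p_c/p_t = 12/2.25 = 16/3.
So (4)·t/c = 16/3, i.e. t = (4/3)·c.
Substitute into the budget 12·c + 2.25·t = 90: 15·c = 90, so c* = 6.
Then t* = (4/3)·6 = 8.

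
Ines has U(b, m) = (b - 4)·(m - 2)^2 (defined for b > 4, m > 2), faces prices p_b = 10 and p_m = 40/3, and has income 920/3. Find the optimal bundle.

b* = 12, m* = 14

MU_b = (m−2)^2, MU_m = 2·(b−4)·(m−2).
MRS = (1/2)·(m−2)/(b−4).
Tangency: set MRS = p_b/p_m = 10/(40/3) = 0.75.
So (1/2)·(m − 2)/(b − 4) = 0.75, i.e. (m − 2) = 1.5·(b − 4).
Rewrite the budget in excess-of-subsistence terms: 10·(b − 4) + (40/3)·(m − 2) = 920/3 − 10·4 − (40/3)·2 = 240.
Substituting, 30·(b − 4) = 240, so b − 4 = 8 and b* = 12.
Then m − 2 = 1.5·8 = 12, so m* = 14.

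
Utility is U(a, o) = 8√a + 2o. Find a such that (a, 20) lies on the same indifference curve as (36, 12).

U(36, 12) = 72.
Set U(a, 20) = 72 and solve.
With o = 20: 8√a = 72 − 2·20 = 32, so √a = 4 and a = 16.
Check: U(16, 20) = 72.

a = 16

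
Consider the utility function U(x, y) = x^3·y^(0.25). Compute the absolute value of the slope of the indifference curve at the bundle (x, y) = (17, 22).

MU_x = 3·x^2·y^(0.25) and MU_y = 0.25·x^3·y^(-0.75).
MRS = MU_x/MU_y = (12)·y/x.
At (17, 22): MRS = 264/17.
That is, one extra unit of x is worth 264/17 units of y at the margin.

MRS = 264/17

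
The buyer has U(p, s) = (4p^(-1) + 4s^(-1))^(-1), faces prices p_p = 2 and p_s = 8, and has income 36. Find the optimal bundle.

p* = 6, s* = 3

For CES with ρ = -1, MRS = (s/p)^2.
Tangency: set MRS = p_p/p_s = 2/8 = 0.25.
So (s/p)^2 = 0.25; taking the square root, s/p = 0.5, i.e. s = 0.5·p.
Substitute into the budget 2·p + 8·s = 36: 6·p = 36, so p* = 6 and s* = 0.5·6 = 3.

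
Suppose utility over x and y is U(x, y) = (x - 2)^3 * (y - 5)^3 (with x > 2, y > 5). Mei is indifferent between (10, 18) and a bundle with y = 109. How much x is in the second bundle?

x = 3

U(10, 18) = 1124864.
Set U(x, 109) = 1124864 and solve.
With y = 109: (109 − 5)^3 = 1124864, so (x − 2)^3 = 1124864/1124864 = 1.
Taking the cube root (with x > 2): x − 2 = 1, so x = 3.
Check: U(3, 109) = 1124864.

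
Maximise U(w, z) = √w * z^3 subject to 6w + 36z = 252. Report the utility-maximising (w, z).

MU_w = 0.5·w^(-0.5)·z^3 and MU_z = 3·√w·z^2.
MRS = MU_w/MU_z = (1/6)·z/w.
Tangency: set MRS = p_w/p_z = 6/36 = 1/6.
So (1/6)·z/w = 1/6, i.e. z = w.
Substitute into the budget 6·w + 36·z = 252: 42·w = 252, so w* = 6.
Then z* = 6.

w* = 6, z* = 6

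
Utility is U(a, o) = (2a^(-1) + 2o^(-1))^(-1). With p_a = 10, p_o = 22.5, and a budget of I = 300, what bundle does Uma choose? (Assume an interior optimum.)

a* = 12, o* = 8

For CES with ρ = -1, MRS = (o/a)^2.
Tangency: set MRS = p_a/p_o = 10/22.5 = 4/9.
So (o/a)^2 = 4/9; taking the square root, o/a = 2/3, i.e. o = (2/3)·a.
Substitute into the budget 10·a + 22.5·o = 300: 25·a = 300, so a* = 12 and o* = (2/3)·12 = 8.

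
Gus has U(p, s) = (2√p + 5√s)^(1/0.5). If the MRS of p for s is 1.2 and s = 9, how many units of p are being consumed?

p = 1

For CES with ρ = 0.5, MRS = (2/5)·√(s/p).
Setting (2/5)·√(9/p) = 1.2 gives √(9/p) = 3, so 9/p = 9 and p = 1.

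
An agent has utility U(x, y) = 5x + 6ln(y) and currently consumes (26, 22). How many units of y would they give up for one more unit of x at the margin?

MU_x = 5, MU_y = 6/y.
MRS = 5 ÷ (6/y).
At (26, 22): MRS = 55/3.
That is, one extra unit of x is worth 55/3 units of y at the margin.

MRS = 55/3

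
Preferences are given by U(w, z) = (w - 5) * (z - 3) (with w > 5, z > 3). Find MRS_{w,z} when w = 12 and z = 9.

MU_w = (z−3), MU_z = (w−5).
MRS = (z−3)/(w−5).
At (12, 9): MRS = 6/7.
The indifference curve has slope −6/7 at this bundle.

MRS = 6/7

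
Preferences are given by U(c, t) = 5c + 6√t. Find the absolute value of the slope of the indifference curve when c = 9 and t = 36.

MU_c = 5, MU_t = 6/(2√t).
MRS = 5 ÷ (6/(2√t)).
At (9, 36): MRS = 10.
The indifference curve has slope −10 at this bundle.

MRS = 10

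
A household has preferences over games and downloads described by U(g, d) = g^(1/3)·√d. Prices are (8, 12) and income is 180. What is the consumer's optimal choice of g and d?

MU_g = 1/3·g^(-2/3)·√d and MU_d = 0.5·g^(1/3)·d^(-0.5).
MRS = MU_g/MU_d = (2/3)·d/g.
Tangency: set MRS = p_g/p_d = 8/12 = 2/3.
So (2/3)·d/g = 2/3, i.e. d = g.
Substitute into the budget 8·g + 12·d = 180: 20·g = 180, so g* = 9.
Then d* = 9.

g* = 9, d* = 9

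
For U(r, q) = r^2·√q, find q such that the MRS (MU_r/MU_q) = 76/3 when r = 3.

q = 19

MU_r = 2·r·√q and MU_q = 0.5·r^2·q^(-0.5).
MRS = MU_r/MU_q = (4)·q/r.
Substitute r = 3: MRS = q/0.75. Setting q/0.75 = 76/3 gives q = (76/3)·0.75 = 19.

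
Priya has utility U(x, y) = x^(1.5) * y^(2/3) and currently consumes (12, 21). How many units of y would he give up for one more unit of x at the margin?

MU_x = 1.5·√x·y^(2/3) and MU_y = 2/3·x^(1.5)·y^(-1/3).
MRS = MU_x/MU_y = (2.25)·y/x.
At (12, 21): MRS = 63/16.
That is, one extra unit of x is worth 63/16 units of y at the margin.

MRS = 63/16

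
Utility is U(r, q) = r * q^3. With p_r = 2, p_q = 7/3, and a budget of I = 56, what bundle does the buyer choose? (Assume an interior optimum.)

MU_r = q^3 and MU_q = 3·r·q^2.
MRS = MU_r/MU_q = (1/3)·q/r.
Tangency: set MRS = p_r/p_q = 2/(7/3) = 6/7.
So (1/3)·q/r = 6/7, i.e. q = (18/7)·r.
Substitute into the budget 2·r + (7/3)·q = 56: 8·r = 56, so r* = 7.
Then q* = (18/7)·7 = 18.

r* = 7, q* = 18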